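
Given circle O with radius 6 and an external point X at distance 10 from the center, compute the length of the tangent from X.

The tangent, radius, and line from the external point to the center form a right triangle.
The right angle is where the tangent meets the radius.
By the Pythagorean theorem: tangent² + 6² = 10²
tangent² = 100 - 36 = 64
tangent = 8

8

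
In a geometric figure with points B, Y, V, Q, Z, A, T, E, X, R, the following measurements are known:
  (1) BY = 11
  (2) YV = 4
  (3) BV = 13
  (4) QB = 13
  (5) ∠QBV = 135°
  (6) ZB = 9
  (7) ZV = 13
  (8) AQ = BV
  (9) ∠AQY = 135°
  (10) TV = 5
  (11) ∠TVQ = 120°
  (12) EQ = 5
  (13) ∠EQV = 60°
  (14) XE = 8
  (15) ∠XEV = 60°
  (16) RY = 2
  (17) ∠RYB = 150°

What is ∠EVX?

Step 1: By the law of cosines on triangle VBQ: VQ² = 13² + 13² − 2·13·13·cos(135°) = 577, so VQ ≈ 24.02.
Step 2: By the law of cosines on triangle VQE: VE² = 24.02² + 5² − 2·24.02·5·cos(60°) = 481.9, so VE ≈ 21.95.
Step 3: By the law of cosines on triangle VEX: VX² = 21.95² + 8² − 2·21.95·8·cos(60°) = 370.28, so VX ≈ 19.24.
Step 4: By the inverse law of cosines on triangle EVX: cos(∠EVX) = (21.95² + 19.24² − 8²) / (2·21.95·19.24) = 788.18/844.84 = 0.9329, so ∠EVX = 21.1°.

Therefore, the measure of angle ∠EVX = 21.1°.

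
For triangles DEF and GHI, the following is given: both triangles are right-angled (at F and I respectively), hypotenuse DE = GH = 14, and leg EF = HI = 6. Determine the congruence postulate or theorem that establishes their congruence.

The given information provides:
both triangles are right-angled (at F and I respectively), hypotenuse DE = GH = 14, and leg EF = HI = 6
This matches the HL congruence theorem.
The hypotenuse and one leg of two right triangles are equal (Hypotenuse-Leg).

HL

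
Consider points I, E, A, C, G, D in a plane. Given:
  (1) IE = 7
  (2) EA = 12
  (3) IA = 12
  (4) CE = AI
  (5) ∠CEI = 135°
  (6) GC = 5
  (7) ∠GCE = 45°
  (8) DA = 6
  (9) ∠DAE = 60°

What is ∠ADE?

Step 1: By the law of cosines on triangle DAE: DE² = 6² + 12² − 2·6·12·cos(60°) = 108, so DE = 6·√3.
Step 2: By the inverse law of cosines on triangle ADE: cos(∠ADE) = (6² + (6·√3)² − 12²) / (2·6·6·√3) = 0/124.71 = 0, so ∠ADE = 90°.

Therefore, the measure of angle ∠ADE = 90°.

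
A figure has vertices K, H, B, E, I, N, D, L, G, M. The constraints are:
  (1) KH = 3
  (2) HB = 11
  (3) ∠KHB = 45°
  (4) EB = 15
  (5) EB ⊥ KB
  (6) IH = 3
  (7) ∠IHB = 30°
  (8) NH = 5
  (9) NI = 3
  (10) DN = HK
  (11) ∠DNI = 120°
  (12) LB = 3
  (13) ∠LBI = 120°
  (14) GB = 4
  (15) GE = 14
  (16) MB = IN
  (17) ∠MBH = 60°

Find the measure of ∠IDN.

From the given relations: DN = HK = 3.
Step 1: By the law of cosines on triangle DNI: DI² = 3² + 3² − 2·3·3·cos(120°) = 27, so DI = 3·√3.
Step 2: By the inverse law of cosines on triangle IDN: cos(∠IDN) = ((3·√3)² + 3² − 3²) / (2·3·√3·3) = 27/31.18 = 0.866, so ∠IDN = 30°.

Therefore, the measure of angle ∠IDN = 30°.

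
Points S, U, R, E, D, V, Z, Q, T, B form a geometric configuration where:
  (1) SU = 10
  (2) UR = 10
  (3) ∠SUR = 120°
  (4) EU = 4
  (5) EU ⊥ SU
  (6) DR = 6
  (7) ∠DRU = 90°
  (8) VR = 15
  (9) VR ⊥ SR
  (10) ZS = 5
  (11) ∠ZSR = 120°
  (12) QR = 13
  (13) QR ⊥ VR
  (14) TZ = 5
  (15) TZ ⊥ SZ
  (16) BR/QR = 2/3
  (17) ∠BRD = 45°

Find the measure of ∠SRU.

Step 1: By the law of cosines on triangle RUS: RS² = 10² + 10² − 2·10·10·cos(120°) = 300, so RS = 10·√3.
Step 2: By the inverse law of cosines on triangle SRU: cos(∠SRU) = ((10·√3)² + 10² − 10²) / (2·10·√3·10) = 300/346.41 = 0.866, so ∠SRU = 30°.

Therefore, the measure of angle ∠SRU = 30°.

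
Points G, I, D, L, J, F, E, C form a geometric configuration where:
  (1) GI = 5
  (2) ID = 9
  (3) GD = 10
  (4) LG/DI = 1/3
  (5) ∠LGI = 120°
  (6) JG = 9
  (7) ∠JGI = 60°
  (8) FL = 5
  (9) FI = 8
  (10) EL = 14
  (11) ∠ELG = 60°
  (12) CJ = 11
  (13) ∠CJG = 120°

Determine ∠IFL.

From the given relations: LG = 1/3·DI = 1/3·9 = 3.
Step 1: By the law of cosines on triangle IGL: IL² = 5² + 3² − 2·5·3·cos(120°) = 49, so IL = 7.
Step 2: By the inverse law of cosines on triangle IFL: cos(∠IFL) = (8² + 5² − 7²) / (2·8·5) = 40/80 = 0.5, so ∠IFL = 60°.

Therefore, the measure of angle ∠IFL = 60°.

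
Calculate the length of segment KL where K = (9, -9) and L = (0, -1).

The horizontal distance is |0 - 9| = 9 and the vertical distance is |-1 - -9| = 8.
By the Pythagorean theorem, d = sqrt(9^2 + 8^2) = sqrt(145).

sqrt(145)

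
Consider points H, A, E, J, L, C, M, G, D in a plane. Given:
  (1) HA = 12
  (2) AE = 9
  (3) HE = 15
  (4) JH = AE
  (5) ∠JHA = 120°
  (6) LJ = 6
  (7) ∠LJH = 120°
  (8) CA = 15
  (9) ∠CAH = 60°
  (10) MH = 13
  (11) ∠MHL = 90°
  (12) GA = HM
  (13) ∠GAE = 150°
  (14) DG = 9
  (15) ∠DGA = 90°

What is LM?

From the given relations: JH = AE = 9.
Step 1: By the law of cosines on triangle LJH: LH² = 6² + 9² − 2·6·9·cos(120°) = 171, so LH = 3·√19.
Step 2: By the law of cosines on triangle LHM: LM² = (3·√19)² + 13² − 2·3·√19·13·cos(90°) = 340, so LM = 2·√85.

Therefore, the length of LM = 2·√85.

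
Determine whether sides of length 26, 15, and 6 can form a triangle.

Check the triangle inequality: 15 + 6 = 21 ≤ 26.
Since the sum of two sides does not exceed the third, no triangle can be formed.

No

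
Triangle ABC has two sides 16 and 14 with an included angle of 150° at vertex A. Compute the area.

When two sides and the included angle are known, the area formula is (1/2)ab sin(C).
The height from one side to the opposite vertex is 14 sin(150°) = 7.
Area = (1/2) * 16 * 7 = 56.

56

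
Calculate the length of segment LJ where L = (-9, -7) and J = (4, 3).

The horizontal distance is |4 - -9| = 13 and the vertical distance is |3 - -7| = 10.
By the Pythagorean theorem, d = sqrt(13^2 + 10^2) = sqrt(269).

sqrt(269)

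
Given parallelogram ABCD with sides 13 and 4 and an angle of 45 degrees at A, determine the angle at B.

Consecutive angles are supplementary: angle B = 180 - 45 = 135 degrees.

135 degrees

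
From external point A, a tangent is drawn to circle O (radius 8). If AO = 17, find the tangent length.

tangent = √(d² - r²) = √(17² - 8²) = √(289 - 64) = √225 = 15

15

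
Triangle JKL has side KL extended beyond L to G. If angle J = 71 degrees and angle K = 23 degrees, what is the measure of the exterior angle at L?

The interior angle at L is 180 - 71 - 23 = 86 degrees.
The exterior angle and interior angle at L are supplementary:
Exterior angle = 180 - 86 = 94 degrees.

94 degrees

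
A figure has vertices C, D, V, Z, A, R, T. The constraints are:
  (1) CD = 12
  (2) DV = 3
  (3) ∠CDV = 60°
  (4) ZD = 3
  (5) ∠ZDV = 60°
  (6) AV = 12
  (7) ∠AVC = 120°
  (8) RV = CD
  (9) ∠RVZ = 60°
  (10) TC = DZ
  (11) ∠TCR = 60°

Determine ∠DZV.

Step 1: By the law of cosines on triangle ZDV: ZV² = 3² + 3² − 2·3·3·cos(60°) = 9, so ZV = 3.
Step 2: By the inverse law of cosines on triangle DZV: cos(∠DZV) = (3² + 3² − 3²) / (2·3·3) = 9/18 = 0.5, so ∠DZV = 60°.

Therefore, the measure of angle ∠DZV = 60°.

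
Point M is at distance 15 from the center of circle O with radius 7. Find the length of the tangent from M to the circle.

tangent = √(d² - r²) = √(15² - 7²) = √(225 - 49) = √176 = 4*sqrt(11)

4*sqrt(11)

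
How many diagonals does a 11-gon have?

The number of diagonals in an n-gon is n(n - 3)/2.
For n = 11: 11(11 - 3)/2 = 11 × 8 / 2 = 44.

44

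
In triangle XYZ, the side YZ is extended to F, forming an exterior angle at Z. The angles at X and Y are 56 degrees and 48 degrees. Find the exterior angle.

The interior angle at Z is 180 - 56 - 48 = 76 degrees.
The exterior angle and interior angle at Z are supplementary:
Exterior angle = 180 - 76 = 104 degrees.

104 degrees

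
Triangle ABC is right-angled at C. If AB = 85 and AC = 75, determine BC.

Rearranging the Pythagorean theorem to solve for the unknown leg:
leg^2 = hypotenuse^2 - known_leg^2 = 7225 - 5625 = 1600
leg = sqrt(1600) = 40.

40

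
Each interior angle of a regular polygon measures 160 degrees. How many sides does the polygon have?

Each interior angle of a regular n-gon is (n - 2) * 180 / n.
Setting this equal to 160:
(n - 2) * 180 / n = 160
Each exterior angle = 180 - 160 = 20 degrees.
Since exterior angles sum to 360: n = 360 / 20 = 18.

18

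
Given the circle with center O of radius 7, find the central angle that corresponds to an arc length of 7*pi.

The full circumference is 2πr = 14*pi.
The arc is 7*pi / 14*pi = 1/2 of the full circle.
So the central angle = 1/2 × 360° = 180°.

180°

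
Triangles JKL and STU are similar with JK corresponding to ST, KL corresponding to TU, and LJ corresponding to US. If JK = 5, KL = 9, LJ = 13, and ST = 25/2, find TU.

Similar triangles have proportional sides. Setting up the proportion:
ST / JK = TU / KL
25/2 / 5 = TU / 9
TU = 9 * 25/2 / 5 = 45/2.

45/2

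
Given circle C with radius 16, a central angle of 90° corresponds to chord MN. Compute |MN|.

Chord length = 2r sin(θ/2)
= 2 × 16 × sin(90°/2)
= 2 × 16 × sin(45°)
= 16*sqrt(2)

16*sqrt(2)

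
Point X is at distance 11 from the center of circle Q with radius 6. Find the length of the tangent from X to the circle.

The tangent, radius, and line from the external point to the center form a right triangle.
The right angle is where the tangent meets the radius.
By the Pythagorean theorem: tangent² + 6² = 11²
tangent² = 121 - 36 = 85
tangent = sqrt(85)

sqrt(85)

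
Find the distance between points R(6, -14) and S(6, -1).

The horizontal distance is |6 - 6| = 0 and the vertical distance is |-1 - -14| = 13.
By the Pythagorean theorem, d = sqrt(0^2 + 13^2) = sqrt(169) = 13.

13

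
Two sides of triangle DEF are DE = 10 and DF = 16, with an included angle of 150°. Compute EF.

By the law of cosines: EF^2 = DE^2 + DF^2 - 2*DE*DF*cos(D)
EF^2 = 10^2 + 16^2 - 2*10*16*cos(150°)
EF^2 = 100 + 256 - 320*(-sqrt(3)/2)
EF^2 = 160*sqrt(3) + 356
EF = 2*sqrt(40*sqrt(3) + 89)

2*sqrt(40*sqrt(3) + 89)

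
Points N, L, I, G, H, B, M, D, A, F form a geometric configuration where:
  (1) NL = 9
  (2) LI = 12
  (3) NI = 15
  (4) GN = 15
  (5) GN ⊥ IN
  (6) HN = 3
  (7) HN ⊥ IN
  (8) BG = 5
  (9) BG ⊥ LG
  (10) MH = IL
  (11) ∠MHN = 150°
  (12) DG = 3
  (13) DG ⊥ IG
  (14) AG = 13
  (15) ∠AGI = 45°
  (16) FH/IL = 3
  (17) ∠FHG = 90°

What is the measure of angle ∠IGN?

Step 1: By the law of cosines on triangle GNI: GI² = 15² + 15² − 2·15·15·cos(90°) = 450, so GI = 15·√2.
Step 2: By the inverse law of cosines on triangle IGN: cos(∠IGN) = ((15·√2)² + 15² − 15²) / (2·15·√2·15) = 450/636.4 = 0.7071, so ∠IGN = 45°.

Therefore, the measure of angle ∠IGN = 45°.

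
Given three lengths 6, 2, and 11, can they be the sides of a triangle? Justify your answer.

Check the triangle inequality: 6 + 2 = 8 ≤ 11.
Since the sum of two sides does not exceed the third, no triangle can be formed.

No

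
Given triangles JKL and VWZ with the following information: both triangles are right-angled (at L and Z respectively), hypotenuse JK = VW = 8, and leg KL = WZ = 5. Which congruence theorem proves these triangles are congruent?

The given information provides:
both triangles are right-angled (at L and Z respectively), hypotenuse JK = VW = 8, and leg KL = WZ = 5
This matches the HL congruence theorem.
The hypotenuse and one leg of two right triangles are equal (Hypotenuse-Leg).

HL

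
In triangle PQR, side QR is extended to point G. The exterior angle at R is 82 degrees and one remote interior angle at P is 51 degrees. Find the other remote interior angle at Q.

The exterior angle theorem states that an exterior angle equals the sum of the two non-adjacent interior angles.
So 82 = 51 + angle Q, which gives angle Q = 82 - 51 = 31 degrees.

31 degrees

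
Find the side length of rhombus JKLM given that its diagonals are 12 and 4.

The diagonals of a rhombus bisect each other at right angles.
Half-diagonals: 12/2 = 6 and 4/2 = 2
side = sqrt(6^2 + 2^2)
side = sqrt(36 + 4)
side = sqrt(40) = 2*sqrt(10)

2*sqrt(10)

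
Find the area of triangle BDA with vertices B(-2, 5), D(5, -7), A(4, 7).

Shoelace: Area = (1/2)|-2(-7-7) + 5(7-5) + 4(5--7)| = (1/2)(86) = 43

43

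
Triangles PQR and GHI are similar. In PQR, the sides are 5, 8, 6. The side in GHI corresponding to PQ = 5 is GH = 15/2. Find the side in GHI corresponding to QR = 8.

k = 15/2/5 = 3/2. HI = 3/2 * 8 = 12.

12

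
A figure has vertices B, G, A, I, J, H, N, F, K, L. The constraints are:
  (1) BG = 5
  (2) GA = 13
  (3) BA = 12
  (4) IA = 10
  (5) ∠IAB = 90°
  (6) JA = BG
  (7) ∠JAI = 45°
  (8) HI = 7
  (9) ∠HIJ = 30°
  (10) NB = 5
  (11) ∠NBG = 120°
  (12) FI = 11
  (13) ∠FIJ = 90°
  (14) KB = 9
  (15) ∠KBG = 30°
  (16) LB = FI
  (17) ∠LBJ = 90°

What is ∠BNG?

Step 1: By the law of cosines on triangle NBG: NG² = 5² + 5² − 2·5·5·cos(120°) = 75, so NG = 5·√3.
Step 2: By the inverse law of cosines on triangle BNG: cos(∠BNG) = (5² + (5·√3)² − 5²) / (2·5·5·√3) = 75/86.6 = 0.866, so ∠BNG = 30°.

Therefore, the measure of angle ∠BNG = 30°.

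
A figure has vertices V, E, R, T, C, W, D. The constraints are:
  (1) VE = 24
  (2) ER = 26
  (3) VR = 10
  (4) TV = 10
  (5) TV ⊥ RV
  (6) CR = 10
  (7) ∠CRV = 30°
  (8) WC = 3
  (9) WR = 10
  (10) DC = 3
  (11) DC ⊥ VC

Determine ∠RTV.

Step 1: By the law of cosines on triangle TVR: TR² = 10² + 10² − 2·10·10·cos(90°) = 200, so TR = 10·√2.
Step 2: By the inverse law of cosines on triangle RTV: cos(∠RTV) = ((10·√2)² + 10² − 10²) / (2·10·√2·10) = 200/282.84 = 0.7071, so ∠RTV = 45°.

Therefore, the measure of angle ∠RTV = 45°.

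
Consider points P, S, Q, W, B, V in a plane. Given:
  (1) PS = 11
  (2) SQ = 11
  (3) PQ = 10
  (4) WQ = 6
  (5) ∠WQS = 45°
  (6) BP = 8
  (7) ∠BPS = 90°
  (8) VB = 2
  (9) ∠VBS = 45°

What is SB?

Step 1: By the law of cosines on triangle SPB: SB² = 11² + 8² − 2·11·8·cos(90°) = 185, so SB = √185.

Therefore, the length of SB = √185.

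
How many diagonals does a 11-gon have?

The number of diagonals in an n-gon is n(n - 3)/2.
For n = 11: 11(11 - 3)/2 = 11 × 8 / 2 = 44.

44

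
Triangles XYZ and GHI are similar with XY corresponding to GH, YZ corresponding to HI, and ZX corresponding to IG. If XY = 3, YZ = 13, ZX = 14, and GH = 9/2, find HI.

k = 9/2/3 = 3/2. HI = 3/2 * 13 = 39/2.

39/2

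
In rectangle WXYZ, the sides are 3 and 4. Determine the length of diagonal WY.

A rectangle's diagonal splits it into two right triangles, with the diagonal as the hypotenuse.
By the Pythagorean theorem, d^2 = 3^2 + 4^2 = 25.
Therefore d = sqrt(25) = 5.

5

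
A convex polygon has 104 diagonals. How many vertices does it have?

Using d = n(n - 3)/2, we solve 104 = n(n - 3)/2.
So n(n - 3) = 208.
Testing n = 16: 16 * 13 = 208 = 208. Correct.
The polygon has 16 sides.

16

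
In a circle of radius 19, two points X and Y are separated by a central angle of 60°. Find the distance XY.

Drop a perpendicular from the center to the chord, bisecting both the chord and the central angle.
Each half-chord = r sin(θ/2) = 19 sin(30°).
The full chord = 2 × 19 × sin(30°) = 19.

19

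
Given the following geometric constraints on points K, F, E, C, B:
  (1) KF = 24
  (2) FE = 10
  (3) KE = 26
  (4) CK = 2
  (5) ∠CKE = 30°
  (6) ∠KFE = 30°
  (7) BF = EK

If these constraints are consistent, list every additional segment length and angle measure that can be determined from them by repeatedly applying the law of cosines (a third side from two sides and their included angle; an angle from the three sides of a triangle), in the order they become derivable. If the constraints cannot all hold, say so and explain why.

These constraints are not satisfiable: (1), (2) and (3) fix all three sides of triangle KFE, so by the law of cosines cos(∠KFE) = (24² + 10² − 26²) / (2·24·10) = 0.0000, i.e. ∠KFE ≈ 90°, which contradicts (6) ∠KFE = 30°. No planar figure meets all of them, so nothing further can be derived.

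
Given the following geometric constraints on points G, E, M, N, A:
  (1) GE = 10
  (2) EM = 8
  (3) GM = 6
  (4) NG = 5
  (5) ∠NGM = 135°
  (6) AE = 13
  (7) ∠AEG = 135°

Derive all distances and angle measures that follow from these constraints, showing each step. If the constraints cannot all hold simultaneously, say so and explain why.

The constraints are consistent.

Step 1: From GE = 10, EA = 13, and ∠GEA = 135°, by the law of cosines:
  GA² = GE² + EA² - 2·GE·EA·cos(135°) = 100 + 169 + 183.8 = 452.8
  GA ≈ 21.28

Step 2: From MG = 6, GN = 5, and ∠MGN = 135°, by the law of cosines:
  MN² = MG² + GN² - 2·MG·GN·cos(135°) = 36 + 25 + 42.43 = 103.4
  MN ≈ 10.17

Step 3: From GE = 10, GM = 6, EM = 8, by the inverse law of cosines:
  cos(∠EGM) = (GE² + GM² - EM²) / (2·GE·GM)
  ∠EGM = 53.13°

Step 4: From EG = 10, EM = 8, GM = 6, by the inverse law of cosines:
  cos(∠GEM) = (EG² + EM² - GM²) / (2·EG·EM)
  ∠GEM = 36.87°

Step 5: From ME = 8, MG = 6, EG = 10, by the inverse law of cosines:
  cos(∠EMG) = (ME² + MG² - EG²) / (2·ME·MG)
  ∠EMG = 90°

Step 6: From GA = 21.28, GE = 10, AE = 13, by the inverse law of cosines:
  cos(∠AGE) = (GA² + GE² - AE²) / (2·GA·GE)
  ∠AGE = 25.59°

Step 7: From MG = 6, MN = 10.17, GN = 5, by the inverse law of cosines:
  cos(∠GMN) = (MG² + MN² - GN²) / (2·MG·MN)
  ∠GMN = 20.34°

Step 8: From NG = 5, NM = 10.17, GM = 6, by the inverse law of cosines:
  cos(∠GNM) = (NG² + NM² - GM²) / (2·NG·NM)
  ∠GNM = 24.66°

Step 9: From AE = 13, AG = 21.28, EG = 10, by the inverse law of cosines:
  cos(∠EAG) = (AE² + AG² - EG²) / (2·AE·AG)
  ∠EAG = 19.41°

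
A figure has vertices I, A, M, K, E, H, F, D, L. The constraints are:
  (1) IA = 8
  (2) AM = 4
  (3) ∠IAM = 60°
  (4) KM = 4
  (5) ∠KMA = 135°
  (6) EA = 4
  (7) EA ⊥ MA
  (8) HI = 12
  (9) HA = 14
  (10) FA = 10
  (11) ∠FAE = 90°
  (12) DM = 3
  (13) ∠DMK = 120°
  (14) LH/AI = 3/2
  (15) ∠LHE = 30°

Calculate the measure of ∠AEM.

Step 1: By the law of cosines on triangle EAM: EM² = 4² + 4² − 2·4·4·cos(90°) = 32, so EM = 4·√2.
Step 2: By the inverse law of cosines on triangle AEM: cos(∠AEM) = (4² + (4·√2)² − 4²) / (2·4·4·√2) = 32/45.25 = 0.7071, so ∠AEM = 45°.

Therefore, the measure of angle ∠AEM = 45°.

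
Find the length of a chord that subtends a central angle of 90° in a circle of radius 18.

Drop a perpendicular from the center to the chord, bisecting both the chord and the central angle.
Each half-chord = r sin(θ/2) = 18 sin(45°).
The full chord = 2 × 18 × sin(45°) = 18*sqrt(2).

18*sqrt(2)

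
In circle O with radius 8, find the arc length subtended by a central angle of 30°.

Arc length = 2πr × θ/360
= 2π × 8 × 1/12
= 4*pi/3

4*pi/3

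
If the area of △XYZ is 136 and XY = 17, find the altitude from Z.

height = 2 * 136 / 17 = 16

16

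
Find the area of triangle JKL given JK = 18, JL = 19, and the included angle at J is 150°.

Area = (1/2) * JK * JL * sin(J)
Area = (1/2) * 18 * 19 * sin(150°)
Area = (1/2) * 18 * 19 * 1/2
Area = 171/2

171/2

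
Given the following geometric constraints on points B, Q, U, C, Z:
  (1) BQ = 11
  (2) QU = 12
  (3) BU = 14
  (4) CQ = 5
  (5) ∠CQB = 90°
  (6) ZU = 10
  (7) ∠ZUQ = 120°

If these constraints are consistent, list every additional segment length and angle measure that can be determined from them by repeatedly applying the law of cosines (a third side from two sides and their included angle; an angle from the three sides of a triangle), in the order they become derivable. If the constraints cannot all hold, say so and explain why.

The constraints are consistent. Derivable facts, in order:
After 1 step:
- BC = √146
- QZ = 2·√91
- ∠BQU = 74.85°
- ∠BUQ = 49.32°
- ∠QBU = 55.83°
After 2 steps:
- ∠BCQ = 65.56°
- ∠CBQ = 24.44°
- ∠QZU = 33°
- ∠UQZ = 27°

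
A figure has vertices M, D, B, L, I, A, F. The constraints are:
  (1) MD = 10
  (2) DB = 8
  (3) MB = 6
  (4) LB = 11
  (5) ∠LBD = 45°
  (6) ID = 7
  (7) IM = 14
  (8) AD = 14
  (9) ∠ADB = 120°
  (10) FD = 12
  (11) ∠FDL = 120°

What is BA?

Step 1: By the law of cosines on triangle BDA: BA² = 8² + 14² − 2·8·14·cos(120°) = 372, so BA = 2·√93.

Therefore, the length of BA = 2·√93.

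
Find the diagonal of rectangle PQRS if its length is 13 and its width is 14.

A rectangle's diagonal splits it into two right triangles, with the diagonal as the hypotenuse.
By the Pythagorean theorem, d^2 = 13^2 + 14^2 = 365.
Therefore d = sqrt(365).

sqrt(365)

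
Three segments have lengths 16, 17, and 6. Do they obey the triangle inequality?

Yes.
The triangle inequality requires that the sum of any two sides exceeds the third.
Here 6 + 16 = 22 > 17, so the condition is met.

Yes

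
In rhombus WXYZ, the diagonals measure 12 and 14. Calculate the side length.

The diagonals of a rhombus bisect each other at right angles.
Half-diagonals: 12/2 = 6 and 14/2 = 7
side = sqrt(6^2 + 7^2)
side = sqrt(36 + 49)
side = sqrt(85)

sqrt(85)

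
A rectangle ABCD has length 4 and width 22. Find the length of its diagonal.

A rectangle's diagonal splits it into two right triangles, with the diagonal as the hypotenuse.
By the Pythagorean theorem, d^2 = 4^2 + 22^2 = 500.
Therefore d = sqrt(500) = 10*sqrt(5).

10*sqrt(5)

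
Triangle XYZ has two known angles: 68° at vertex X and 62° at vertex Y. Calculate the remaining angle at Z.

Let angle Z = x. Then 68 + 62 + x = 180.
x = 180 - 130 = 50 degrees.

50 degrees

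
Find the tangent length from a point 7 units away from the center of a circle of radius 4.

Let T be the point of tangency. Then QT ⊥ AT (radius ⊥ tangent).
In right triangle QTA: QA² = QT² + AT²
7² = 4² + AT²
AT² = 33, AT = sqrt(33)

sqrt(33)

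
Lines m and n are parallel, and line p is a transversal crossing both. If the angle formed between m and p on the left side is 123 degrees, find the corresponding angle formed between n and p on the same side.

When a transversal crosses parallel lines, angles in the same position at each intersection are called corresponding angles.
These are always equal, so the answer is 123 degrees.

123 degrees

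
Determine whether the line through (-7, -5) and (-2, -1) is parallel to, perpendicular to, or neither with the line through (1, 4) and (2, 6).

Slope of line 1: m1 = (-1 - -5)/(-2 - -7) = 4/5 = 4/5
Slope of line 2: m2 = (6 - 4)/(2 - 1) = 2/1 = 2
m1 != m2 (4/5 != 2), so not parallel.
m1 * m2 = (4/5) * (2) = 8/5 != -1, so not perpendicular.
The lines are neither parallel nor perpendicular.

Neither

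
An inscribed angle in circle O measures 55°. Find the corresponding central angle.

By the inscribed angle theorem, the central angle is twice the inscribed angle.
Central angle = 2 × 55° = 110°

110°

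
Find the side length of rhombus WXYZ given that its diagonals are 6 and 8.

In a rhombus, the diagonals bisect each other perpendicularly, creating four congruent right triangles.
Each triangle has legs 3 (half of 6) and 4 (half of 8).
The hypotenuse of each right triangle is a side of the rhombus:
side = sqrt(3^2 + 4^2) = sqrt(25) = 5

5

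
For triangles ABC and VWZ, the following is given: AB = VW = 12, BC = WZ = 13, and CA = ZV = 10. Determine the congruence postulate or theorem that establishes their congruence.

The given information provides:
AB = VW = 12, BC = WZ = 13, and CA = ZV = 10
This matches the SSS congruence theorem.
All three pairs of corresponding sides are equal (Side-Side-Side).

SSS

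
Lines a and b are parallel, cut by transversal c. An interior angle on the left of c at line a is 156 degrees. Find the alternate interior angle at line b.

Alternate interior angles lie on opposite sides of the transversal, between the parallel lines.
By the alternate interior angle theorem, they are equal: 156 degrees.

156 degrees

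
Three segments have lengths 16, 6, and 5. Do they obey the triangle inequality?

No.
The triangle inequality is violated: 6 + 5 = 11 ≤ 16.
These lengths cannot form a triangle.

No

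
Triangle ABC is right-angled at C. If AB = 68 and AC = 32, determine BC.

BC = sqrt(68^2 - 32^2) = sqrt(3600) = 60

60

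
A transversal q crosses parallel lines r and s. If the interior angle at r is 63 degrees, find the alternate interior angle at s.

Alternate interior angles are equal: 63 degrees.

63 degrees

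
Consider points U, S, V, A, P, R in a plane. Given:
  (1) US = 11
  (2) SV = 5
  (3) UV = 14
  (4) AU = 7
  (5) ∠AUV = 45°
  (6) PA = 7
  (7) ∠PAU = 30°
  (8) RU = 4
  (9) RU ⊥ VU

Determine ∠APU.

Step 1: By the law of cosines on triangle PAU: PU² = 7² + 7² − 2·7·7·cos(30°) = 13.13, so PU ≈ 3.62.
Step 2: By the inverse law of cosines on triangle APU: cos(∠APU) = (7² + 3.62² − 7²) / (2·7·3.62) = 13.13/50.73 = 0.2588, so ∠APU = 75°.

Therefore, the measure of angle ∠APU = 75°.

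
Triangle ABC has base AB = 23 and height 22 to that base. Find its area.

Area = (1/2)(23)(22) = 253

253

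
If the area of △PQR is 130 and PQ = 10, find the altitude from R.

height = 2 * 130 / 10 = 26

26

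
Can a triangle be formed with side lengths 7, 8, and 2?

For three segments to close into a triangle, no single side can be as long as the other two combined.
The longest side is 8, and 2 + 7 = 9 > 8.
A triangle can be formed.

Yes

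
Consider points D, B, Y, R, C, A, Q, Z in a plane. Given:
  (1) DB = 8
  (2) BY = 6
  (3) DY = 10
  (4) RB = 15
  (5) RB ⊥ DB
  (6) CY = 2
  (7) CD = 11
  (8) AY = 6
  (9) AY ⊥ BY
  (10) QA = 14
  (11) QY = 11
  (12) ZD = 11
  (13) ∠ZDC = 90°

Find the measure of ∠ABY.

Step 1: By the law of cosines on triangle BYA: BA² = 6² + 6² − 2·6·6·cos(90°) = 72, so BA = 6·√2.
Step 2: By the inverse law of cosines on triangle ABY: cos(∠ABY) = ((6·√2)² + 6² − 6²) / (2·6·√2·6) = 72/101.82 = 0.7071, so ∠ABY = 45°.

Therefore, the measure of angle ∠ABY = 45°.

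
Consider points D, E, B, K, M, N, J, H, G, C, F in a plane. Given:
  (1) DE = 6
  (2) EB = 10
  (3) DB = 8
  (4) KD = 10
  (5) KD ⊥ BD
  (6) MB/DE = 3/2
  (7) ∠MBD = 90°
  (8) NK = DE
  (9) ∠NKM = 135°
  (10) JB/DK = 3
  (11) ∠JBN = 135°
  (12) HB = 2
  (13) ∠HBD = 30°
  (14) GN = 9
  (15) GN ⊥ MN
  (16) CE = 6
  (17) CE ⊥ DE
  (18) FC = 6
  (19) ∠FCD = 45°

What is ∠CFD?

Step 1: By the law of cosines on triangle CED: CD² = 6² + 6² − 2·6·6·cos(90°) = 72, so CD = 6·√2.
Step 2: By the law of cosines on triangle FCD: FD² = 6² + (6·√2)² − 2·6·6·√2·cos(45°) = 36, so FD = 6.
Step 3: By the inverse law of cosines on triangle CFD: cos(∠CFD) = (6² + 6² − (6·√2)²) / (2·6·6) = 0/72 = 0, so ∠CFD = 90°.

Therefore, the measure of angle ∠CFD = 90°.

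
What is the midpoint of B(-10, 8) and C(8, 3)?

The midpoint is the point halfway along the segment.
Move half the horizontal distance: -10 + (8 - -10)/2 = -10 + 18/2 = -1
Move half the vertical distance: 8 + (3 - 8)/2 = 8 + -5/2 = 11/2
Midpoint = (-1, 11/2)

(-1, 11/2)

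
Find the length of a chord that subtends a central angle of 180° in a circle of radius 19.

Drop a perpendicular from the center to the chord, bisecting both the chord and the central angle.
Each half-chord = r sin(θ/2) = 19 sin(90°).
The full chord = 2 × 19 × sin(90°) = 38.

38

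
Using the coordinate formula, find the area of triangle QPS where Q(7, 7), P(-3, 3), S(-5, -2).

The Shoelace formula computes the area from vertex coordinates by summing cross products.
For vertices (7,7), (-3,3), (-5,-2):
Signed sum = 7*3 - -3*7 + -3*-2 - -5*3 + -5*7 - 7*-2
= 42 + 21 + -21 = 42
Area = (1/2)|42| = 21.

21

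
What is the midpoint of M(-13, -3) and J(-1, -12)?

The midpoint is the average of the coordinates:
x: (-13 + -1)/2 = -7
y: (-3 + -12)/2 = -15/2
Midpoint = (-7, -15/2)

(-7, -15/2)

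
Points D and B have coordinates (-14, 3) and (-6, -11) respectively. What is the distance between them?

The horizontal distance is |-6 - -14| = 8 and the vertical distance is |-11 - 3| = 14.
By the Pythagorean theorem, d = sqrt(8^2 + 14^2) = sqrt(260) = 2*sqrt(65).

2*sqrt(65)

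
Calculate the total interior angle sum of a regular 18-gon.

The sum of interior angles of an n-sided polygon is (n - 2) * 180.
For n = 18: (18 - 2) * 180 = 16 * 180 = 2880 degrees.

2880 degrees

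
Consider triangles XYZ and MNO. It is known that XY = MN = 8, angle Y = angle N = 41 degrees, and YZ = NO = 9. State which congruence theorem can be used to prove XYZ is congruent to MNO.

The given information provides:
XY = MN = 8, angle Y = angle N = 41 degrees, and YZ = NO = 9
This matches the SAS congruence theorem.
Two pairs of corresponding sides and the included angle are equal (Side-Angle-Side).

SAS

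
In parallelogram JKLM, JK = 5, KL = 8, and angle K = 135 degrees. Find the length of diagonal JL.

The diagonal of a parallelogram can be found by treating two adjacent sides and the diagonal as a triangle.
Applying the law of cosines with sides 5, 8 and included angle 135°:
d^2 = 25 + 64 - 80*cos(135°) = 40*sqrt(2) + 89
d = sqrt(40*sqrt(2) + 89)

sqrt(40*sqrt(2) + 89)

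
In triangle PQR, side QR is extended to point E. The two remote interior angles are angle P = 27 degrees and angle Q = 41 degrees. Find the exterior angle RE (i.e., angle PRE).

Exterior angle = 27 + 41 = 68 degrees (exterior angle theorem).

68 degrees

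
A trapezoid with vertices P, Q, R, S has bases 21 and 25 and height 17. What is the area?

A trapezoid's area equals the midsegment times the height.
The midsegment is (21 + 25) / 2 = 23.
Area = 23 * 17 = 391.

391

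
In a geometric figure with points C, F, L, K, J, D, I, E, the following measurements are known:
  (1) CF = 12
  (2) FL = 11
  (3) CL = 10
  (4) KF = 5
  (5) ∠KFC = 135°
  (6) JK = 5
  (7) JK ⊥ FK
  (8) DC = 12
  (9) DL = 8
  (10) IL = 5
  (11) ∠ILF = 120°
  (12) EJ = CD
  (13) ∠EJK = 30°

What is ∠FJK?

Step 1: By the law of cosines on triangle JKF: JF² = 5² + 5² − 2·5·5·cos(90°) = 50, so JF = 5·√2.
Step 2: By the inverse law of cosines on triangle FJK: cos(∠FJK) = ((5·√2)² + 5² − 5²) / (2·5·√2·5) = 50/70.71 = 0.7071, so ∠FJK = 45°.

Therefore, the measure of angle ∠FJK = 45°.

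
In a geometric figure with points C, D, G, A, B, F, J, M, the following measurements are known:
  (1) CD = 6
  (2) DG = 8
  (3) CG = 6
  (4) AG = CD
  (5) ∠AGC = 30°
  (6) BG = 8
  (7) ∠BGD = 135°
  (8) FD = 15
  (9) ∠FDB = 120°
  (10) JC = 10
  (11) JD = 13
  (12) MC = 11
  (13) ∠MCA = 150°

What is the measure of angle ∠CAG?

From the given relations: AG = CD = 6.
Step 1: By the law of cosines on triangle AGC: AC² = 6² + 6² − 2·6·6·cos(30°) = 9.65, so AC ≈ 3.11.
Step 2: By the inverse law of cosines on triangle CAG: cos(∠CAG) = (3.11² + 6² − 6²) / (2·3.11·6) = 9.65/37.27 = 0.2588, so ∠CAG = 75°.

Therefore, the measure of angle ∠CAG = 75°.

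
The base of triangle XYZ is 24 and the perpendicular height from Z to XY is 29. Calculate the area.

Area = (1/2) * base * height
Area = (1/2) * 24 * 29
Area = 348

348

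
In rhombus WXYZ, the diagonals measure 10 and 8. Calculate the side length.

Half-diagonals are 5 and 4. side = sqrt(5^2 + 4^2) = sqrt(41)

sqrt(41)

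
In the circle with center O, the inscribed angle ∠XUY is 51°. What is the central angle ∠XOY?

Central angle = 2 × 51° = 102° (inscribed angle theorem).

102°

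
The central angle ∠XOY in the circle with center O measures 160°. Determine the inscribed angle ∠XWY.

Inscribed angle = 160° / 2 = 80° (inscribed angle theorem).

80°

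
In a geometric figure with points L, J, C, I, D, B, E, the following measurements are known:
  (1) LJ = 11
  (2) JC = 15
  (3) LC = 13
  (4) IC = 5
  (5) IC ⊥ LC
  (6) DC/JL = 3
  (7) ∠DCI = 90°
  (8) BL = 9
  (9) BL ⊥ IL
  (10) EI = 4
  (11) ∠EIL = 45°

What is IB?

Step 1: By the law of cosines on triangle LCI: LI² = 13² + 5² − 2·13·5·cos(90°) = 194, so LI = √194.
Step 2: By the law of cosines on triangle ILB: IB² = √194² + 9² − 2·√194·9·cos(90°) = 275, so IB = 5·√11.

Therefore, the length of IB = 5·√11.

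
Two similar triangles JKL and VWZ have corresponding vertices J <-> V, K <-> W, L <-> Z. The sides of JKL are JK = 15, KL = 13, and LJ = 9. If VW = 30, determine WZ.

k = 30/15 = 2. WZ = 2 * 13 = 26.

26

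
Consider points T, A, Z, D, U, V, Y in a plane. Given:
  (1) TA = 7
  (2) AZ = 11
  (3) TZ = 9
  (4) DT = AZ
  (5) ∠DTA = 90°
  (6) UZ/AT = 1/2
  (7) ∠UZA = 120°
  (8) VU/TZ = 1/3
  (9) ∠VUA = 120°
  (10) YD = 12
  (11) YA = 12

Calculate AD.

From the given relations: DT = AZ = 11.
Step 1: By the law of cosines on triangle ATD: AD² = 7² + 11² − 2·7·11·cos(90°) = 170, so AD = √170.

Therefore, the length of AD = √170.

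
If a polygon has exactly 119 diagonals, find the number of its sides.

Using d = n(n - 3)/2, we solve 119 = n(n - 3)/2.
So n(n - 3) = 238.
Testing n = 17: 17 * 14 = 238 = 238. Correct.
The polygon has 17 sides.

17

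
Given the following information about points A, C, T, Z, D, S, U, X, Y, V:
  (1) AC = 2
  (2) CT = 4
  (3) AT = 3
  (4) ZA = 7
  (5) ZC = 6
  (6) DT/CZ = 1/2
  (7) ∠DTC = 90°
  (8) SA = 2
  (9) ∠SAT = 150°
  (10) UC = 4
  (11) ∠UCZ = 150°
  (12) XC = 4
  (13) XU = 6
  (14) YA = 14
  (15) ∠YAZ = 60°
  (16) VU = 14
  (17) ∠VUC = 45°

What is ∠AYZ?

Step 1: By the law of cosines on triangle YAZ: YZ² = 14² + 7² − 2·14·7·cos(60°) = 147, so YZ = 7·√3.
Step 2: By the inverse law of cosines on triangle AYZ: cos(∠AYZ) = (14² + (7·√3)² − 7²) / (2·14·7·√3) = 294/339.48 = 0.866, so ∠AYZ = 30°.

Therefore, the measure of angle ∠AYZ = 30°.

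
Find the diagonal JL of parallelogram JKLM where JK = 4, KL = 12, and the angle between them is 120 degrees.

The diagonal of a parallelogram can be found by treating two adjacent sides and the diagonal as a triangle.
Applying the law of cosines with sides 4, 12 and included angle 120°:
d^2 = 16 + 144 - 96*cos(120°) = 208
d = 4*sqrt(13)

4*sqrt(13)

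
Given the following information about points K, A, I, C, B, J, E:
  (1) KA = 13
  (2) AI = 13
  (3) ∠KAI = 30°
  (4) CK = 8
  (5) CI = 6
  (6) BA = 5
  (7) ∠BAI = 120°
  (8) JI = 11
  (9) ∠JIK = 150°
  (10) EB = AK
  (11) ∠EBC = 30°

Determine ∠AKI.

Step 1: By the law of cosines on triangle KAI: KI² = 13² + 13² − 2·13·13·cos(30°) = 45.28, so KI ≈ 6.73.
Step 2: By the inverse law of cosines on triangle AKI: cos(∠AKI) = (13² + 6.73² − 13²) / (2·13·6.73) = 45.28/174.96 = 0.2588, so ∠AKI = 75°.

Therefore, the measure of angle ∠AKI = 75°.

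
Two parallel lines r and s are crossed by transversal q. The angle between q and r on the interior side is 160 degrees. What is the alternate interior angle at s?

Alternate interior angles formed by parallel lines and a transversal are equal.
The given angle is 160 degrees.
The alternate interior angle = 160 degrees.

160 degrees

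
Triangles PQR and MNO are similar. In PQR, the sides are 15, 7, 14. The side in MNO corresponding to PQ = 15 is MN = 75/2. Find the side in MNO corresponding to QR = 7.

k = 75/2/15 = 5/2. NO = 5/2 * 7 = 35/2.

35/2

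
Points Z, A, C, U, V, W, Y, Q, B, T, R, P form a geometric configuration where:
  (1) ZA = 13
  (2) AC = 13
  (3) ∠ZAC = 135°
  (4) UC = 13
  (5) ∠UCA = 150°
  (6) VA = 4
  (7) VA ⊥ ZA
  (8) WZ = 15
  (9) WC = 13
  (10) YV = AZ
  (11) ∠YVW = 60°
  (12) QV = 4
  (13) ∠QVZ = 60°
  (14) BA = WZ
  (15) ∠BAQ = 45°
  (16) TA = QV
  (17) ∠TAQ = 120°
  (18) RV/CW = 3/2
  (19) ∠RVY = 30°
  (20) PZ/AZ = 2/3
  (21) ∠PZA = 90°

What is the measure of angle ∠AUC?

Step 1: By the law of cosines on triangle UCA: UA² = 13² + 13² − 2·13·13·cos(150°) = 630.72, so UA ≈ 25.11.
Step 2: By the inverse law of cosines on triangle AUC: cos(∠AUC) = (25.11² + 13² − 13²) / (2·25.11·13) = 630.72/652.97 = 0.9659, so ∠AUC = 15°.

Therefore, the measure of angle ∠AUC = 15°.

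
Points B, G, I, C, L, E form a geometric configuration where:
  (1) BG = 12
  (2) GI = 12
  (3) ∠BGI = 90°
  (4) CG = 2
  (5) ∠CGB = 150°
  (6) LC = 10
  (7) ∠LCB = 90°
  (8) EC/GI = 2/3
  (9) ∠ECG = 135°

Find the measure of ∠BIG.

Step 1: By the law of cosines on triangle IGB: IB² = 12² + 12² − 2·12·12·cos(90°) = 288, so IB = 12·√2.
Step 2: By the inverse law of cosines on triangle BIG: cos(∠BIG) = ((12·√2)² + 12² − 12²) / (2·12·√2·12) = 288/407.29 = 0.7071, so ∠BIG = 45°.

Therefore, the measure of angle ∠BIG = 45°.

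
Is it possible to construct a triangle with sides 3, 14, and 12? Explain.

Yes.
The triangle inequality requires that the sum of any two sides exceeds the third.
Here 3 + 12 = 15 > 14, so the condition is met.

Yes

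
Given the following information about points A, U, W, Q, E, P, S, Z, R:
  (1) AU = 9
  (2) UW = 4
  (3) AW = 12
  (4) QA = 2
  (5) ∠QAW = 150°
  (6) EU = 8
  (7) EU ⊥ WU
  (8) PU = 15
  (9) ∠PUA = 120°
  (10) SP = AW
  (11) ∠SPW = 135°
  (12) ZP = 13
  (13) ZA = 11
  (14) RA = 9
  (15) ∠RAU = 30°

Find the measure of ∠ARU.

Step 1: By the law of cosines on triangle RAU: RU² = 9² + 9² − 2·9·9·cos(30°) = 21.7, so RU ≈ 4.66.
Step 2: By the inverse law of cosines on triangle ARU: cos(∠ARU) = (9² + 4.66² − 9²) / (2·9·4.66) = 21.7/83.86 = 0.2588, so ∠ARU = 75°.

Therefore, the measure of angle ∠ARU = 75°.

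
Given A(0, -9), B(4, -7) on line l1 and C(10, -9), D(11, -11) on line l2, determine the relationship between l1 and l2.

Slope of line 1: m1 = (-7 - -9)/(4 - 0) = 2/4 = 1/2
Slope of line 2: m2 = (-11 - -9)/(11 - 10) = -2/1 = -2
m1 * m2 = (1/2) * (-2) = -1 = -1, so the lines are perpendicular.

Perpendicular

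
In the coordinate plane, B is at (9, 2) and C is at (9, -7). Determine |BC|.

d = sqrt((0)^2 + (-9)^2) = sqrt(81) = 9

9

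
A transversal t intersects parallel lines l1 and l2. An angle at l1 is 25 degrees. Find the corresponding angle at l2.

When a transversal crosses parallel lines, angles in the same position at each intersection are called corresponding angles.
These are always equal, so the answer is 25 degrees.

25 degrees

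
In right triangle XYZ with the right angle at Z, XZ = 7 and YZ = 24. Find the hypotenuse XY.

In a right triangle, the square of the hypotenuse equals the sum of the squares of the two legs.
The legs are 7 and 24, so the hypotenuse = sqrt(49 + 576) = sqrt(625) = 25.

25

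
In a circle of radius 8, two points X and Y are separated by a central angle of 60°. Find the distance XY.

Chord length = 2r sin(θ/2)
= 2 × 8 × sin(60°/2)
= 2 × 8 × sin(30°)
= 8

8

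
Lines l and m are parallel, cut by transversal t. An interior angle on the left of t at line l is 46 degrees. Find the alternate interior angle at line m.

Alternate interior angles formed by parallel lines and a transversal are equal.
The given angle is 46 degrees.
The alternate interior angle = 46 degrees.

46 degrees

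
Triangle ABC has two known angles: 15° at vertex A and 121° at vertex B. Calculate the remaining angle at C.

angle C = 180 - 15 - 121 = 44 degrees.

44 degrees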